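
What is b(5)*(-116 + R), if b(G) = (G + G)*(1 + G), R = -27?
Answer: -8580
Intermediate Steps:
b(G) = 2*G*(1 + G) (b(G) = (2*G)*(1 + G) = 2*G*(1 + G))
b(5)*(-116 + R) = (2*5*(1 + 5))*(-116 - 27) = (2*5*6)*(-143) = 60*(-143) = -8580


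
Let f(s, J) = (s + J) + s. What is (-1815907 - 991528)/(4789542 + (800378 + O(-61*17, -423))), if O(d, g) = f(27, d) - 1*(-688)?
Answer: -561487/1117925 ≈ -0.50226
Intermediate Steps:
f(s, J) = J + 2*s (f(s, J) = (J + s) + s = J + 2*s)
O(d, g) = 742 + d (O(d, g) = (d + 2*27) - 1*(-688) = (d + 54) + 688 = (54 + d) + 688 = 742 + d)
(-1815907 - 991528)/(4789542 + (800378 + O(-61*17, -423))) = (-1815907 - 991528)/(4789542 + (800378 + (742 - 61*17))) = -2807435/(4789542 + (800378 + (742 - 1037))) = -2807435/(4789542 + (800378 - 295)) = -2807435/(4789542 + 800083) = -2807435/5589625 = -2807435*1/5589625 = -561487/1117925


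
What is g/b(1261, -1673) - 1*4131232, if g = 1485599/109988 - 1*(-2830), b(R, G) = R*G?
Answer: -958596672795521687/232036514164 ≈ -4.1312e+6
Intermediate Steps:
b(R, G) = G*R
g = 312751639/109988 (g = 1485599*(1/109988) + 2830 = 1485599/109988 + 2830 = 312751639/109988 ≈ 2843.5)
g/b(1261, -1673) - 1*4131232 = 312751639/(109988*((-1673*1261))) - 1*4131232 = (312751639/109988)/(-2109653) - 4131232 = (312751639/109988)*(-1/2109653) - 4131232 = -312751639/232036514164 - 4131232 = -958596672795521687/232036514164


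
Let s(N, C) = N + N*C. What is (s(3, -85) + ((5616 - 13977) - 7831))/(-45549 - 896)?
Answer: 16444/46445 ≈ 0.35405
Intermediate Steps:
s(N, C) = N + C*N
(s(3, -85) + ((5616 - 13977) - 7831))/(-45549 - 896) = (3*(1 - 85) + ((5616 - 13977) - 7831))/(-45549 - 896) = (3*(-84) + (-8361 - 7831))/(-46445) = (-252 - 16192)*(-1/46445) = -16444*(-1/46445) = 16444/46445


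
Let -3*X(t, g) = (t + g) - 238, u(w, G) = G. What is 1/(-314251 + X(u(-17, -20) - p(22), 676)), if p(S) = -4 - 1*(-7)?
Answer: -3/943168 ≈ -3.1808e-6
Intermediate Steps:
p(S) = 3 (p(S) = -4 + 7 = 3)
X(t, g) = 238/3 - g/3 - t/3 (X(t, g) = -((t + g) - 238)/3 = -((g + t) - 238)/3 = -(-238 + g + t)/3 = 238/3 - g/3 - t/3)
1/(-314251 + X(u(-17, -20) - p(22), 676)) = 1/(-314251 + (238/3 - ⅓*676 - (-20 - 1*3)/3)) = 1/(-314251 + (238/3 - 676/3 - (-20 - 3)/3)) = 1/(-314251 + (238/3 - 676/3 - ⅓*(-23))) = 1/(-314251 + (238/3 - 676/3 + 23/3)) = 1/(-314251 - 415/3) = 1/(-943168/3) = -3/943168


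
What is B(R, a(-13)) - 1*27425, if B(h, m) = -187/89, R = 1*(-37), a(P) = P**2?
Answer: -2441012/89 ≈ -27427.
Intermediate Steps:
R = -37
B(h, m) = -187/89 (B(h, m) = -187*1/89 = -187/89)
B(R, a(-13)) - 1*27425 = -187/89 - 1*27425 = -187/89 - 27425 = -2441012/89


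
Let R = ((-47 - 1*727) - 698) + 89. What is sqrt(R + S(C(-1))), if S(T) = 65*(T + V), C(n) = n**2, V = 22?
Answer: 4*sqrt(7) ≈ 10.583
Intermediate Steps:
R = -1383 (R = ((-47 - 727) - 698) + 89 = (-774 - 698) + 89 = -1472 + 89 = -1383)
S(T) = 1430 + 65*T (S(T) = 65*(T + 22) = 65*(22 + T) = 1430 + 65*T)
sqrt(R + S(C(-1))) = sqrt(-1383 + (1430 + 65*(-1)**2)) = sqrt(-1383 + (1430 + 65*1)) = sqrt(-1383 + (1430 + 65)) = sqrt(-1383 + 1495) = sqrt(112) = 4*sqrt(7)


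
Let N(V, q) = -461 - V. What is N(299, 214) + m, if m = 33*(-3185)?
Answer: -105865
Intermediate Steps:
m = -105105
N(299, 214) + m = (-461 - 1*299) - 105105 = (-461 - 299) - 105105 = -760 - 105105 = -105865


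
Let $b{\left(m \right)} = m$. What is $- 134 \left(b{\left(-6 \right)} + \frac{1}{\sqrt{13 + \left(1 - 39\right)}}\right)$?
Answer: $804 + \frac{134 i}{5} \approx 804.0 + 26.8 i$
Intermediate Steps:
$- 134 \left(b{\left(-6 \right)} + \frac{1}{\sqrt{13 + \left(1 - 39\right)}}\right) = - 134 \left(-6 + \frac{1}{\sqrt{13 + \left(1 - 39\right)}}\right) = - 134 \left(-6 + \frac{1}{\sqrt{13 - 38}}\right) = - 134 \left(-6 + \frac{1}{\sqrt{-25}}\right) = - 134 \left(-6 + \frac{1}{5 i}\right) = - 134 \left(-6 - \frac{i}{5}\right) = 804 + \frac{134 i}{5}$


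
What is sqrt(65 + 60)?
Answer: 5*sqrt(5) ≈ 11.180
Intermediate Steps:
sqrt(65 + 60) = sqrt(125) = 5*sqrt(5)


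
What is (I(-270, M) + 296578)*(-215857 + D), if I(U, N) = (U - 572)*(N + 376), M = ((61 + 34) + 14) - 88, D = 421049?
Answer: -7734917632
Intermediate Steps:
M = 21 (M = (95 + 14) - 88 = 109 - 88 = 21)
I(U, N) = (-572 + U)*(376 + N)
(I(-270, M) + 296578)*(-215857 + D) = ((-215072 - 572*21 + 376*(-270) + 21*(-270)) + 296578)*(-215857 + 421049) = ((-215072 - 12012 - 101520 - 5670) + 296578)*205192 = (-334274 + 296578)*205192 = -37696*205192 = -7734917632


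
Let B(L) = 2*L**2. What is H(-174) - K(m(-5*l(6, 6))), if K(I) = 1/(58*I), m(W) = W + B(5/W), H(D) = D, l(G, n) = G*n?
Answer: -588560070/3382531 ≈ -174.00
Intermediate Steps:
m(W) = W + 50/W**2 (m(W) = W + 2*(5/W)**2 = W + 2*(25/W**2) = W + 50/W**2)
K(I) = 1/(58*I)
H(-174) - K(m(-5*l(6, 6))) = -174 - 1/(58*(-30*6 + 50/(-30*6)**2)) = -174 - 1/(58*(-5*36 + 50/(-5*36)**2)) = -174 - 1/(58*(-180 + 50/(-180)**2)) = -174 - 1/(58*(-180 + 50*(1/32400))) = -174 - 1/(58*(-180 + 1/648)) = -174 - 1/(58*(-116639/648)) = -174 - (-648)/(58*116639) = -174 - 1*(-324/3382531) = -174 + 324/3382531 = -588560070/3382531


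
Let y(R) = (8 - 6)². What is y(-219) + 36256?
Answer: 36260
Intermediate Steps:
y(R) = 4 (y(R) = 2² = 4)
y(-219) + 36256 = 4 + 36256 = 36260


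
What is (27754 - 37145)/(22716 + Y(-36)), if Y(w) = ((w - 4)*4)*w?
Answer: -9391/28476 ≈ -0.32979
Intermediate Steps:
Y(w) = w*(-16 + 4*w) (Y(w) = ((-4 + w)*4)*w = (-16 + 4*w)*w = w*(-16 + 4*w))
(27754 - 37145)/(22716 + Y(-36)) = (27754 - 37145)/(22716 + 4*(-36)*(-4 - 36)) = -9391/(22716 + 4*(-36)*(-40)) = -9391/(22716 + 5760) = -9391/28476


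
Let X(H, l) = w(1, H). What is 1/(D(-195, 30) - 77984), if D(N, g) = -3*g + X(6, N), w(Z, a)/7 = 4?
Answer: -1/78046 ≈ -1.2813e-5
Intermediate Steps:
w(Z, a) = 28 (w(Z, a) = 7*4 = 28)
X(H, l) = 28
D(N, g) = 28 - 3*g (D(N, g) = -3*g + 28 = 28 - 3*g)
1/(D(-195, 30) - 77984) = 1/((28 - 3*30) - 77984) = 1/((28 - 90) - 77984) = 1/(-62 - 77984) = 1/(-78046) = -1/78046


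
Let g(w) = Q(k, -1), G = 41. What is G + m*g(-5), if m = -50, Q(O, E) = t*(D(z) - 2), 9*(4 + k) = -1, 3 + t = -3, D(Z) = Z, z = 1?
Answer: -259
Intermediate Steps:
t = -6 (t = -3 - 3 = -6)
k = -37/9 (k = -4 + (⅑)*(-1) = -4 - ⅑ = -37/9 ≈ -4.1111)
Q(O, E) = 6 (Q(O, E) = -6*(1 - 2) = -6*(-1) = 6)
g(w) = 6
G + m*g(-5) = 41 - 50*6 = 41 - 300 = -259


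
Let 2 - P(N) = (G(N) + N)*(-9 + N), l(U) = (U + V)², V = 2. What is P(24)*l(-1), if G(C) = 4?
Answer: -418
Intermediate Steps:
l(U) = (2 + U)² (l(U) = (U + 2)² = (2 + U)²)
P(N) = 2 - (-9 + N)*(4 + N) (P(N) = 2 - (4 + N)*(-9 + N) = 2 - (-9 + N)*(4 + N))
P(24)*l(-1) = (38 - 1*24² + 5*24)*(2 - 1)² = (38 - 1*576 + 120)*1² = (38 - 576 + 120)*1 = -418*1 = -418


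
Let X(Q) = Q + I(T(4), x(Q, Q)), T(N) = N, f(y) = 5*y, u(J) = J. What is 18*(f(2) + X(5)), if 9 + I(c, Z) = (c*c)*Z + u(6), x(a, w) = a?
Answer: 1656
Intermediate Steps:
I(c, Z) = -3 + Z*c² (I(c, Z) = -9 + ((c*c)*Z + 6) = -9 + (c²*Z + 6) = -9 + (Z*c² + 6) = -9 + (6 + Z*c²) = -3 + Z*c²)
X(Q) = -3 + 17*Q (X(Q) = Q + (-3 + Q*4²) = Q + (-3 + Q*16) = Q + (-3 + 16*Q) = -3 + 17*Q)
18*(f(2) + X(5)) = 18*(5*2 + (-3 + 17*5)) = 18*(10 + (-3 + 85)) = 18*(10 + 82) = 18*92 = 1656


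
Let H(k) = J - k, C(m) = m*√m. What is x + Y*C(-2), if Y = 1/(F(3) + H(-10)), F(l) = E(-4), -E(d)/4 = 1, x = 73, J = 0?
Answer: 73 - I*√2/3 ≈ 73.0 - 0.4714*I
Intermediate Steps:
E(d) = -4 (E(d) = -4*1 = -4)
C(m) = m^(3/2)
F(l) = -4
H(k) = -k (H(k) = 0 - k = -k)
Y = ⅙ (Y = 1/(-4 - 1*(-10)) = 1/(-4 + 10) = 1/6 = ⅙ ≈ 0.16667)
x + Y*C(-2) = 73 + (-2)^(3/2)/6 = 73 + (-2*I*√2)/6 = 73 - I*√2/3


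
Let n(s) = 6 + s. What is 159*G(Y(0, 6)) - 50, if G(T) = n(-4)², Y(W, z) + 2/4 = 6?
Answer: 586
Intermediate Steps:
Y(W, z) = 11/2 (Y(W, z) = -½ + 6 = 11/2)
G(T) = 4 (G(T) = (6 - 4)² = 2² = 4)
159*G(Y(0, 6)) - 50 = 159*4 - 50 = 636 - 50 = 586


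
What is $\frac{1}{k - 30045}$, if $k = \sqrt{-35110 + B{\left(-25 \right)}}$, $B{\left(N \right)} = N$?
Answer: $- \frac{6009}{180547432} - \frac{i \sqrt{35135}}{902737160} \approx -3.3282 \cdot 10^{-5} - 2.0764 \cdot 10^{-7} i$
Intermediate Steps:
$k = i \sqrt{35135}$ ($k = \sqrt{-35110 - 25} = \sqrt{-35135} = i \sqrt{35135} \approx 187.44 i$)
$\frac{1}{k - 30045} = \frac{1}{i \sqrt{35135} - 30045} = \frac{1}{-30045 + i \sqrt{35135}}$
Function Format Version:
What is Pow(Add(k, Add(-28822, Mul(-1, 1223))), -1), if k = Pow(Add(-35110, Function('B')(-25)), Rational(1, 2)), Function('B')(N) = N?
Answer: Add(Rational(-6009, 180547432), Mul(Rational(-1, 902737160), I, Pow(35135, Rational(1, 2)))) ≈ Add(-3.3282e-5, Mul(-2.0764e-7, I))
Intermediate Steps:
k = Mul(I, Pow(35135, Rational(1, 2))) (k = Pow(Add(-35110, -25), Rational(1, 2)) = Pow(-35135, Rational(1, 2)) = Mul(I, Pow(35135, Rational(1, 2))) ≈ Mul(187.44, I))
Pow(Add(k, Add(-28822, Mul(-1, 1223))), -1) = Pow(Add(Mul(I, Pow(35135, Rational(1, 2))), Add(-28822, Mul(-1, 1223))), -1) = Pow(Add(Mul(I, Pow(35135, Rational(1, 2))), Add(-28822, -1223)), -1) = Pow(Add(Mul(I, Pow(35135, Rational(1, 2))), -30045), -1) = Pow(Add(-30045, Mul(I, Pow(35135, Rational(1, 2)))), -1)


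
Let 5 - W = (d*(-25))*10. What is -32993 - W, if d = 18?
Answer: -37498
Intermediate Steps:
W = 4505 (W = 5 - 18*(-25)*10 = 5 - (-450)*10 = 5 - 1*(-4500) = 5 + 4500 = 4505)
-32993 - W = -32993 - 1*4505 = -32993 - 4505 = -37498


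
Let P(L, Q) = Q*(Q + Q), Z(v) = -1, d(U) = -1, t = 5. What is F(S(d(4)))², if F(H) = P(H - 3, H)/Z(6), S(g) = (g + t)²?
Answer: 262144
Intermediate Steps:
S(g) = (5 + g)² (S(g) = (g + 5)² = (5 + g)²)
P(L, Q) = 2*Q² (P(L, Q) = Q*(2*Q) = 2*Q²)
F(H) = -2*H² (F(H) = (2*H²)/(-1) = (2*H²)*(-1) = -2*H²)
F(S(d(4)))² = (-2*(5 - 1)⁴)² = (-2*(4²)²)² = (-2*16²)² = (-2*256)² = (-512)² = 262144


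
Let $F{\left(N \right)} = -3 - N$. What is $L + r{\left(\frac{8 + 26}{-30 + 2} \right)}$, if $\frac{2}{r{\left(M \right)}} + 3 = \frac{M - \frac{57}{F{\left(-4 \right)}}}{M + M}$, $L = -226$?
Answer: $- \frac{161070}{713} \approx -225.9$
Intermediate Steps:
$r{\left(M \right)} = \frac{2}{-3 + \frac{-57 + M}{2 M}}$ ($r{\left(M \right)} = \frac{2}{-3 + \frac{M - \frac{57}{-3 - -4}}{M + M}} = \frac{2}{-3 + \frac{M - \frac{57}{-3 + 4}}{2 M}} = \frac{2}{-3 + \frac{1}{2 M} \left(M - \frac{57}{1}\right)} = \frac{2}{-3 + \frac{1}{2 M} \left(M - 57\right)} = \frac{2}{-3 + \frac{1}{2 M} \left(-57 + M\right)} = \frac{2}{-3 + \frac{-57 + M}{2 M}}$)
$L + r{\left(\frac{8 + 26}{-30 + 2} \right)} = -226 - \frac{4 \frac{8 + 26}{-30 + 2}}{57 + 5 \frac{8 + 26}{-30 + 2}} = -226 - \frac{4 \frac{34}{-28}}{57 + 5 \frac{34}{-28}} = -226 - \frac{4 \cdot 34 \left(- \frac{1}{28}\right)}{57 + 5 \cdot 34 \left(- \frac{1}{28}\right)} = -226 - - \frac{34}{7 \left(57 + 5 \left(- \frac{17}{14}\right)\right)} = -226 - - \frac{34}{7 \left(57 - \frac{85}{14}\right)} = -226 - - \frac{34}{7 \cdot \frac{713}{14}} = -226 - \left(- \frac{34}{7}\right) \frac{14}{713} = -226 + \frac{68}{713} = - \frac{161070}{713}$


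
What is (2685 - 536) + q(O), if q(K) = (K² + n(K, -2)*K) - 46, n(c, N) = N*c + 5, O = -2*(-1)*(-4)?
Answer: 1999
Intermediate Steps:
O = -8 (O = 2*(-4) = -8)
n(c, N) = 5 + N*c
q(K) = -46 + K² + K*(5 - 2*K) (q(K) = (K² + (5 - 2*K)*K) - 46 = (K² + K*(5 - 2*K)) - 46 = -46 + K² + K*(5 - 2*K))
(2685 - 536) + q(O) = (2685 - 536) + (-46 - 1*(-8)² + 5*(-8)) = 2149 + (-46 - 1*64 - 40) = 2149 + (-46 - 64 - 40) = 2149 - 150 = 1999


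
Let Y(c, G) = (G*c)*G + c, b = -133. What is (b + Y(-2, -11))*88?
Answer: -33176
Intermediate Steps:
Y(c, G) = c + c*G² (Y(c, G) = c*G² + c = c + c*G²)
(b + Y(-2, -11))*88 = (-133 - 2*(1 + (-11)²))*88 = (-133 - 2*(1 + 121))*88 = (-133 - 2*122)*88 = (-133 - 244)*88 = -377*88 = -33176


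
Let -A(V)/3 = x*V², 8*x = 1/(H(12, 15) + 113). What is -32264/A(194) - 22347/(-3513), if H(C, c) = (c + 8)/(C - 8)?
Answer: 9183284623/33053817 ≈ 277.83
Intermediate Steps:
H(C, c) = (8 + c)/(-8 + C)
x = 1/950 (x = 1/(8*((8 + 15)/(-8 + 12) + 113)) = 1/(8*(23/4 + 113)) = 1/(8*(475/4)) = (⅛)*(4/475) = 1/950 ≈ 0.0010526)
A(V) = -3*V²/950
-32264/A(194) - 22347/(-3513) = -32264/((-3/950*194²)) - 22347/(-3513) = -32264/((-3/950*37636)) - 22347*(-1/3513) = -32264/(-56454/475) + 7449/1171 = -32264*(-475/56454) + 7449/1171 = 7662700/28227 + 7449/1171 = 9183284623/33053817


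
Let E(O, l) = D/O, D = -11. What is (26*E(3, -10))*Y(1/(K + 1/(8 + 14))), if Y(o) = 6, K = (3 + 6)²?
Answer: -572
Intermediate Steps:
E(O, l) = -11/O
K = 81 (K = 9² = 81)
(26*E(3, -10))*Y(1/(K + 1/(8 + 14))) = (26*(-11/3))*6 = -286/3*6 = -572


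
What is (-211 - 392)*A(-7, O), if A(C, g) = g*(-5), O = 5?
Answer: 15075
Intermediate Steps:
A(C, g) = -5*g
(-211 - 392)*A(-7, O) = (-211 - 392)*(-5*5) = -603*(-25) = 15075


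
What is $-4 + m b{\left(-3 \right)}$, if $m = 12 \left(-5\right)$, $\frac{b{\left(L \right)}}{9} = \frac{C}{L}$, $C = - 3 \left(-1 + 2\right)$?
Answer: $-544$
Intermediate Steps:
$C = -3$ ($C = \left(-3\right) 1 = -3$)
$b{\left(L \right)} = - \frac{27}{L}$ ($b{\left(L \right)} = 9 \left(- \frac{3}{L}\right) = - \frac{27}{L}$)
$m = -60$
$-4 + m b{\left(-3 \right)} = -4 - 60 \left(- \frac{27}{-3}\right) = -4 - 60 \left(\left(-27\right) \left(- \frac{1}{3}\right)\right) = -4 - 540 = -544$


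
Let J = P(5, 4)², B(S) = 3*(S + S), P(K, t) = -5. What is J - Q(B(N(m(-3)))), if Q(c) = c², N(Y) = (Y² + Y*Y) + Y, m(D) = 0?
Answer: 25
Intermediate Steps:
N(Y) = Y + 2*Y² (N(Y) = (Y² + Y²) + Y = 2*Y² + Y = Y + 2*Y²)
B(S) = 6*S (B(S) = 3*(2*S) = 6*S)
J = 25 (J = (-5)² = 25)
J - Q(B(N(m(-3)))) = 25 - (6*(0*(1 + 2*0)))² = 25 - (6*(0*(1 + 0)))² = 25 - (6*(0*1))² = 25 - (6*0)² = 25 - 1*0² = 25 - 1*0 = 25 + 0 = 25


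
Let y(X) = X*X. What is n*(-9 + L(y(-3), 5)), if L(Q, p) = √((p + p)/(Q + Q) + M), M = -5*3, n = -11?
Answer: 99 - 11*I*√130/3 ≈ 99.0 - 41.806*I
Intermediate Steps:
y(X) = X²
M = -15
L(Q, p) = √(-15 + p/Q) (L(Q, p) = √((p + p)/(Q + Q) - 15) = √((2*p)/((2*Q)) - 15) = √((2*p)*(1/(2*Q)) - 15) = √(p/Q - 15) = √(-15 + p/Q))
n*(-9 + L(y(-3), 5)) = -11*(-9 + √(-15 + 5/((-3)²))) = -11*(-9 + √(-15 + 5/9)) = -11*(-9 + √(-130/9)) = -11*(-9 + I*√130/3) = 99 - 11*I*√130/3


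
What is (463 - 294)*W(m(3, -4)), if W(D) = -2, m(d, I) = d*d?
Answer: -338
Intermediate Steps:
m(d, I) = d²
(463 - 294)*W(m(3, -4)) = (463 - 294)*(-2) = 169*(-2) = -338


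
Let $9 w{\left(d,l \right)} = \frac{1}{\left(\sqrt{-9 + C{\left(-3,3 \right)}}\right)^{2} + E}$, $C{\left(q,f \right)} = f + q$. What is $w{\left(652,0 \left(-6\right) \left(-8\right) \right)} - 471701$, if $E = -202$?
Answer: $- \frac{895760200}{1899} \approx -4.717 \cdot 10^{5}$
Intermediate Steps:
$w{\left(d,l \right)} = - \frac{1}{1899}$ ($w{\left(d,l \right)} = \frac{1}{9 \left(\left(\sqrt{-9 + \left(3 - 3\right)}\right)^{2} - 202\right)} = \frac{1}{9 \left(\left(\sqrt{-9 + 0}\right)^{2} - 202\right)} = \frac{1}{9 \left(\left(\sqrt{-9}\right)^{2} - 202\right)} = \frac{1}{9 \left(\left(3 i\right)^{2} - 202\right)} = \frac{1}{9 \left(-9 - 202\right)} = \frac{1}{9 \left(-211\right)} = \frac{1}{9} \left(- \frac{1}{211}\right) = - \frac{1}{1899}$)
$w{\left(652,0 \left(-6\right) \left(-8\right) \right)} - 471701 = - \frac{1}{1899} - 471701 = - \frac{895760200}{1899}$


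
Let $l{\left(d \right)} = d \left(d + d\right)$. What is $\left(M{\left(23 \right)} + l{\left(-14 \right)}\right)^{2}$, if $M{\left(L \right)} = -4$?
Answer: $150544$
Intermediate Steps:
$l{\left(d \right)} = 2 d^{2}$ ($l{\left(d \right)} = d 2 d = 2 d^{2}$)
$\left(M{\left(23 \right)} + l{\left(-14 \right)}\right)^{2} = \left(-4 + 2 \left(-14\right)^{2}\right)^{2} = \left(-4 + 2 \cdot 196\right)^{2} = \left(-4 + 392\right)^{2} = 388^{2} = 150544$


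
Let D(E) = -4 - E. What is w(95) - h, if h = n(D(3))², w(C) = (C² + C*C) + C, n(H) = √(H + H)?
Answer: 18159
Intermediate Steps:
n(H) = √2*√H (n(H) = √(2*H) = √2*√H)
w(C) = C + 2*C² (w(C) = (C² + C²) + C = 2*C² + C = C + 2*C²)
h = -14 (h = (√2*√(-4 - 1*3))² = (√2*√(-4 - 3))² = (√2*√(-7))² = (√2*(I*√7))² = (I*√14)² = -14)
w(95) - h = 95*(1 + 2*95) - 1*(-14) = 95*(1 + 190) + 14 = 95*191 + 14 = 18145 + 14 = 18159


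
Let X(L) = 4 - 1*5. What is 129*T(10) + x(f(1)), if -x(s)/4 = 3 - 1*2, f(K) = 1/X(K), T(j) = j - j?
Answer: -4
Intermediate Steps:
X(L) = -1 (X(L) = 4 - 5 = -1)
T(j) = 0
f(K) = -1 (f(K) = 1/(-1) = -1)
x(s) = -4 (x(s) = -4*(3 - 1*2) = -4*(3 - 2) = -4*1 = -4)
129*T(10) + x(f(1)) = 129*0 - 4 = 0 - 4 = -4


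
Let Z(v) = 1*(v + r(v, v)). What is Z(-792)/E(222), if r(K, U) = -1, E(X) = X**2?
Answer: -793/49284 ≈ -0.016090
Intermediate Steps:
Z(v) = -1 + v (Z(v) = 1*(v - 1) = 1*(-1 + v) = -1 + v)
Z(-792)/E(222) = (-1 - 792)/(222**2) = -793/49284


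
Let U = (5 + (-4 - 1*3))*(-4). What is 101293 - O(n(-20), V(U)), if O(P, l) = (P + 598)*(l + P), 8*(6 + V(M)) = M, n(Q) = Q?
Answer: 115743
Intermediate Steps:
U = 8 (U = (5 + (-4 - 3))*(-4) = (5 - 7)*(-4) = -2*(-4) = 8)
V(M) = -6 + M/8
O(P, l) = (598 + P)*(P + l)
101293 - O(n(-20), V(U)) = 101293 - ((-20)² + 598*(-20) + 598*(-6 + (⅛)*8) - 20*(-6 + (⅛)*8)) = 101293 - (400 - 11960 + 598*(-6 + 1) - 20*(-6 + 1)) = 101293 - (400 - 11960 + 598*(-5) - 20*(-5)) = 101293 - (400 - 11960 - 2990 + 100) = 101293 - 1*(-14450) = 101293 + 14450 = 115743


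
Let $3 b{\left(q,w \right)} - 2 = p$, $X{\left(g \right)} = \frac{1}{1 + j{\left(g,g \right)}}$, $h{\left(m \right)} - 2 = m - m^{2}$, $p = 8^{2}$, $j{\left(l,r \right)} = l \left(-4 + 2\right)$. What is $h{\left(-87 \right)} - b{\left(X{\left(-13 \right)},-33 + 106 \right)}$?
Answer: $-7676$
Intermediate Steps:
$j{\left(l,r \right)} = - 2 l$ ($j{\left(l,r \right)} = l \left(-2\right) = - 2 l$)
$p = 64$
$h{\left(m \right)} = 2 + m - m^{2}$ ($h{\left(m \right)} = 2 - \left(m^{2} - m\right) = 2 + m - m^{2}$)
$X{\left(g \right)} = \frac{1}{1 - 2 g}$
$b{\left(q,w \right)} = 22$ ($b{\left(q,w \right)} = \frac{2}{3} + \frac{1}{3} \cdot 64 = \frac{2}{3} + \frac{64}{3} = 22$)
$h{\left(-87 \right)} - b{\left(X{\left(-13 \right)},-33 + 106 \right)} = \left(2 - 87 - \left(-87\right)^{2}\right) - 22 = \left(2 - 87 - 7569\right) - 22 = -7654 - 22 = -7676$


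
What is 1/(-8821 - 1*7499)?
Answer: -1/16320 ≈ -6.1275e-5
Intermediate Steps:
1/(-8821 - 1*7499) = 1/(-8821 - 7499) = 1/(-16320) = -1/16320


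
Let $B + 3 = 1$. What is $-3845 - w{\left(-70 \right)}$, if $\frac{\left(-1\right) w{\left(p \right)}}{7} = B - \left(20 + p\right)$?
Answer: $-3509$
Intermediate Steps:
$B = -2$ ($B = -3 + 1 = -2$)
$w{\left(p \right)} = 154 + 7 p$ ($w{\left(p \right)} = - 7 \left(-2 - \left(20 + p\right)\right) = - 7 \left(-22 - p\right) = 154 + 7 p$)
$-3845 - w{\left(-70 \right)} = -3845 - \left(154 + 7 \left(-70\right)\right) = -3845 - \left(154 - 490\right) = -3845 - -336 = -3845 + 336 = -3509$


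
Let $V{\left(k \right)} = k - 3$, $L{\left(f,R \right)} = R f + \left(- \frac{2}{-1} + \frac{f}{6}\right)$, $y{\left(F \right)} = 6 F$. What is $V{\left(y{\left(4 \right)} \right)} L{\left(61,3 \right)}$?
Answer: $\frac{8197}{2} \approx 4098.5$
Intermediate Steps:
$L{\left(f,R \right)} = 2 + \frac{f}{6} + R f$ ($L{\left(f,R \right)} = R f + \left(\left(-2\right) \left(-1\right) + f \frac{1}{6}\right) = R f + \left(2 + \frac{f}{6}\right) = 2 + \frac{f}{6} + R f$)
$V{\left(k \right)} = -3 + k$
$V{\left(y{\left(4 \right)} \right)} L{\left(61,3 \right)} = \left(-3 + 6 \cdot 4\right) \left(2 + \frac{1}{6} \cdot 61 + 3 \cdot 61\right) = \left(-3 + 24\right) \left(2 + \frac{61}{6} + 183\right) = 21 \cdot \frac{1171}{6} = \frac{8197}{2}$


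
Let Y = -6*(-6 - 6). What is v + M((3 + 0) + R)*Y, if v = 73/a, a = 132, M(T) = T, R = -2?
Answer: 9577/132 ≈ 72.553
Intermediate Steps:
Y = 72 (Y = -6*(-12) = 72)
v = 73/132 ≈ 0.55303
v + M((3 + 0) + R)*Y = 73/132 + ((3 + 0) - 2)*72 = 73/132 + (3 - 2)*72 = 73/132 + 1*72 = 73/132 + 72 = 9577/132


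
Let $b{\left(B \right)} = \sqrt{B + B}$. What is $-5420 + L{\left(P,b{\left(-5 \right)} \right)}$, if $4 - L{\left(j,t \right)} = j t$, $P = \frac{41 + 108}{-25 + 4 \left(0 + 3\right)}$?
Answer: $-5416 + \frac{149 i \sqrt{10}}{13} \approx -5416.0 + 36.245 i$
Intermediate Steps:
$b{\left(B \right)} = \sqrt{2} \sqrt{B}$ ($b{\left(B \right)} = \sqrt{2 B} = \sqrt{2} \sqrt{B}$)
$P = - \frac{149}{13}$ ($P = \frac{149}{-25 + 4 \cdot 3} = \frac{149}{-25 + 12} = \frac{149}{-13} = 149 \left(- \frac{1}{13}\right) = - \frac{149}{13} \approx -11.462$)
$L{\left(j,t \right)} = 4 - j t$
$-5420 + L{\left(P,b{\left(-5 \right)} \right)} = -5420 + \left(4 - - \frac{149 \sqrt{2} \sqrt{-5}}{13}\right) = -5420 + \left(4 - - \frac{149 \sqrt{2} i \sqrt{5}}{13}\right) = -5420 + \left(4 - - \frac{149 i \sqrt{10}}{13}\right) = -5420 + \left(4 + \frac{149 i \sqrt{10}}{13}\right) = -5416 + \frac{149 i \sqrt{10}}{13}$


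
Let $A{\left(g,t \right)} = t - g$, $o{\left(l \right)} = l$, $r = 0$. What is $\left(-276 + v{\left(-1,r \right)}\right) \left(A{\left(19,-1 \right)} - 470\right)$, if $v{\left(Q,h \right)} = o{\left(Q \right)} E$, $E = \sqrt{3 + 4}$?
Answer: $135240 + 490 \sqrt{7} \approx 1.3654 \cdot 10^{5}$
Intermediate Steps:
$E = \sqrt{7} \approx 2.6458$
$v{\left(Q,h \right)} = Q \sqrt{7}$
$\left(-276 + v{\left(-1,r \right)}\right) \left(A{\left(19,-1 \right)} - 470\right) = \left(-276 - \sqrt{7}\right) \left(\left(-1 - 19\right) - 470\right) = \left(-276 - \sqrt{7}\right) \left(-20 - 470\right) = \left(-276 - \sqrt{7}\right) \left(-490\right) = 135240 + 490 \sqrt{7}$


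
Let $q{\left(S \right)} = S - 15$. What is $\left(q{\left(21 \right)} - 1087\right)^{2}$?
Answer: $1168561$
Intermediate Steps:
$q{\left(S \right)} = -15 + S$ ($q{\left(S \right)} = S - 15 = -15 + S$)
$\left(q{\left(21 \right)} - 1087\right)^{2} = \left(\left(-15 + 21\right) - 1087\right)^{2} = \left(6 - 1087\right)^{2} = \left(-1081\right)^{2} = 1168561$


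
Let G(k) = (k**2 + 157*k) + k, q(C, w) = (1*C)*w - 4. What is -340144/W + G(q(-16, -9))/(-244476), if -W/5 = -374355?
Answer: -4479097154/12711224025 ≈ -0.35237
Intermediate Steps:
W = 1871775 (W = -5*(-374355) = 1871775)
q(C, w) = -4 + C*w (q(C, w) = C*w - 4 = -4 + C*w)
G(k) = k**2 + 158*k
-340144/W + G(q(-16, -9))/(-244476) = -340144/1871775 + ((-4 - 16*(-9))*(158 + (-4 - 16*(-9))))/(-244476) = -340144*1/1871775 + ((-4 + 144)*(158 + (-4 + 144)))*(-1/244476) = -340144/1871775 + (140*(158 + 140))*(-1/244476) = -340144/1871775 + (140*298)*(-1/244476) = -340144/1871775 + 41720*(-1/244476) = -340144/1871775 - 10430/61119 = -4479097154/12711224025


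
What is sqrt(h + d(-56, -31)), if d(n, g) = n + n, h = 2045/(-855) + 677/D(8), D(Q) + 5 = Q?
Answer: 2*sqrt(90383)/57 ≈ 10.549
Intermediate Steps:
D(Q) = -5 + Q
h = 38180/171 (h = 2045/(-855) + 677/(-5 + 8) = 2045*(-1/855) + 677/3 = -409/171 + 677*(1/3) = -409/171 + 677/3 = 38180/171 ≈ 223.27)
d(n, g) = 2*n
sqrt(h + d(-56, -31)) = sqrt(38180/171 + 2*(-56)) = sqrt(38180/171 - 112) = sqrt(19028/171) = 2*sqrt(90383)/57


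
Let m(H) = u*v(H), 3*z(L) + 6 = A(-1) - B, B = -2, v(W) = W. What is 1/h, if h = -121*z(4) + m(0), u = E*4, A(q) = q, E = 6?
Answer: 3/605 ≈ 0.0049587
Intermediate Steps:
u = 24 (u = 6*4 = 24)
z(L) = -5/3 (z(L) = -2 + (-1 - 1*(-2))/3 = -2 + (-1 + 2)/3 = -2 + (⅓)*1 = -2 + ⅓ = -5/3)
m(H) = 24*H
h = 605/3 (h = -121*(-5/3) + 24*0 = 605/3 + 0 = 605/3 ≈ 201.67)
1/h = 1/(605/3) = 3/605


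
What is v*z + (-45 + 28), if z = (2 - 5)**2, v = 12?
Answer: 91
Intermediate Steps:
z = 9 (z = (-3)**2 = 9)
v*z + (-45 + 28) = 12*9 + (-45 + 28) = 108 - 17 = 91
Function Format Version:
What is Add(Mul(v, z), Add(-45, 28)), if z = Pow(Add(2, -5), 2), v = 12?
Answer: 91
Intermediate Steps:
z = 9 (z = Pow(-3, 2) = 9)
Add(Mul(v, z), Add(-45, 28)) = Add(Mul(12, 9), Add(-45, 28)) = Add(108, -17) = 91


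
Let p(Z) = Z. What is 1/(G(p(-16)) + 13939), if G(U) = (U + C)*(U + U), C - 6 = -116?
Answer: 1/17971 ≈ 5.5645e-5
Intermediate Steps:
C = -110 (C = 6 - 116 = -110)
G(U) = 2*U*(-110 + U) (G(U) = (U - 110)*(U + U) = (-110 + U)*(2*U) = 2*U*(-110 + U))
1/(G(p(-16)) + 13939) = 1/(2*(-16)*(-110 - 16) + 13939) = 1/(2*(-16)*(-126) + 13939) = 1/(4032 + 13939) = 1/17971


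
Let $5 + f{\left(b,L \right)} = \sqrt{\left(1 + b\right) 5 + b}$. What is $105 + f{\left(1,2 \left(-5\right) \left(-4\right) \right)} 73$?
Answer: $-260 + 73 \sqrt{11} \approx -17.886$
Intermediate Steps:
$f{\left(b,L \right)} = -5 + \sqrt{5 + 6 b}$ ($f{\left(b,L \right)} = -5 + \sqrt{\left(1 + b\right) 5 + b} = -5 + \sqrt{\left(5 + 5 b\right) + b} = -5 + \sqrt{5 + 6 b}$)
$105 + f{\left(1,2 \left(-5\right) \left(-4\right) \right)} 73 = 105 + \left(-5 + \sqrt{5 + 6 \cdot 1}\right) 73 = 105 + \left(-5 + \sqrt{5 + 6}\right) 73 = 105 + \left(-5 + \sqrt{11}\right) 73 = 105 - \left(365 - 73 \sqrt{11}\right) = -260 + 73 \sqrt{11}$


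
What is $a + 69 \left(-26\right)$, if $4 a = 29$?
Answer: $- \frac{7147}{4} \approx -1786.8$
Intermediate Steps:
$a = \frac{29}{4}$ ($a = \frac{1}{4} \cdot 29 = \frac{29}{4} \approx 7.25$)
$a + 69 \left(-26\right) = \frac{29}{4} + 69 \left(-26\right) = \frac{29}{4} - 1794 = - \frac{7147}{4}$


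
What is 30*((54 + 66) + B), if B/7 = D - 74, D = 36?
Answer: -4380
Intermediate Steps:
B = -266 (B = 7*(36 - 74) = 7*(-38) = -266)
30*((54 + 66) + B) = 30*((54 + 66) - 266) = 30*(120 - 266) = 30*(-146) = -4380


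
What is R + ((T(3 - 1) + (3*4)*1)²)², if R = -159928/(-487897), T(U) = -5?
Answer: 1171600625/487897 ≈ 2401.3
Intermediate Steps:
R = 159928/487897 (R = -159928*(-1/487897) = 159928/487897 ≈ 0.32779)
R + ((T(3 - 1) + (3*4)*1)²)² = 159928/487897 + ((-5 + (3*4)*1)²)² = 159928/487897 + ((-5 + 12*1)²)² = 159928/487897 + ((-5 + 12)²)² = 159928/487897 + (7²)² = 159928/487897 + 49² = 159928/487897 + 2401 = 1171600625/487897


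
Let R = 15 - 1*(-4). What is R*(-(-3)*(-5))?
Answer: -285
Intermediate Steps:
R = 19 (R = 15 + 4 = 19)
R*(-(-3)*(-5)) = 19*(-(-3)*(-5)) = 19*(-1*15) = 19*(-15) = -285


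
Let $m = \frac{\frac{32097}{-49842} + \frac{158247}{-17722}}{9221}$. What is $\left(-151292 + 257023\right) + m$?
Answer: $\frac{5520316170809411}{52210952559} \approx 1.0573 \cdot 10^{5}$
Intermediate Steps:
$m = - \frac{54206218}{52210952559}$ ($m = \left(32097 \left(- \frac{1}{49842}\right) + 158247 \left(- \frac{1}{17722}\right)\right) \frac{1}{9221} = \left(- \frac{823}{1278} - \frac{158247}{17722}\right) \frac{1}{9221} = \left(- \frac{54206218}{5662179}\right) \frac{1}{9221} = - \frac{54206218}{52210952559} \approx -0.0010382$)
$\left(-151292 + 257023\right) + m = \left(-151292 + 257023\right) - \frac{54206218}{52210952559} = 105731 - \frac{54206218}{52210952559} = \frac{5520316170809411}{52210952559}$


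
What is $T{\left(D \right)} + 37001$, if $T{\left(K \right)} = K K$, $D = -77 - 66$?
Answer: $57450$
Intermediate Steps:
$D = -143$ ($D = -77 - 66 = -143$)
$T{\left(K \right)} = K^{2}$
$T{\left(D \right)} + 37001 = \left(-143\right)^{2} + 37001 = 20449 + 37001 = 57450$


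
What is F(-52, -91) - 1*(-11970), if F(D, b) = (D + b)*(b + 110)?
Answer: 9253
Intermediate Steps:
F(D, b) = (110 + b)*(D + b) (F(D, b) = (D + b)*(110 + b) = (110 + b)*(D + b))
F(-52, -91) - 1*(-11970) = ((-91)**2 + 110*(-52) + 110*(-91) - 52*(-91)) - 1*(-11970) = (8281 - 5720 - 10010 + 4732) + 11970 = -2717 + 11970 = 9253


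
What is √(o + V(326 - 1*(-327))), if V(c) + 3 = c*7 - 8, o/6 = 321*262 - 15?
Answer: √509082 ≈ 713.50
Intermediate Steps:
o = 504522 (o = 6*(321*262 - 15) = 6*(84102 - 15) = 6*84087 = 504522)
V(c) = -11 + 7*c (V(c) = -3 + (c*7 - 8) = -3 + (7*c - 8) = -3 + (-8 + 7*c) = -11 + 7*c)
√(o + V(326 - 1*(-327))) = √(504522 + (-11 + 7*(326 - 1*(-327)))) = √(504522 + (-11 + 7*(326 + 327))) = √(504522 + (-11 + 7*653)) = √(504522 + (-11 + 4571)) = √(504522 + 4560) = √509082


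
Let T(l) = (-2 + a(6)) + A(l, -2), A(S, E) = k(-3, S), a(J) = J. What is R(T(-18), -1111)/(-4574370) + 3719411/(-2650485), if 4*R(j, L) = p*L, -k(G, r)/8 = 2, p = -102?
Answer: -455708044303/323314641852 ≈ -1.4095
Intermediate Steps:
k(G, r) = -16 (k(G, r) = -8*2 = -16)
A(S, E) = -16
T(l) = -12 (T(l) = (-2 + 6) - 16 = 4 - 16 = -12)
R(j, L) = -51*L/2 (R(j, L) = (-102*L)/4 = -51*L/2)
R(T(-18), -1111)/(-4574370) + 3719411/(-2650485) = -51/2*(-1111)/(-4574370) + 3719411/(-2650485) = (56661/2)*(-1/4574370) + 3719411*(-1/2650485) = -18887/3049580 - 3719411/2650485 = -455708044303/323314641852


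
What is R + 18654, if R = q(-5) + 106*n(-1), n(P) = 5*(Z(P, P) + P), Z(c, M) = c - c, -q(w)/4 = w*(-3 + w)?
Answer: 17964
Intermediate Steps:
q(w) = -4*w*(-3 + w)
Z(c, M) = 0
n(P) = 5*P (n(P) = 5*(0 + P) = 5*P)
R = -690 (R = 4*(-5)*(3 - 1*(-5)) + 106*(5*(-1)) = 4*(-5)*(3 + 5) + 106*(-5) = 4*(-5)*8 - 530 = -160 - 530 = -690)
R + 18654 = -690 + 18654 = 17964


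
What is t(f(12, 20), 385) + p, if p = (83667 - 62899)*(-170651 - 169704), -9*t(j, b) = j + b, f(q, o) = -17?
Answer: -63616434128/9 ≈ -7.0685e+9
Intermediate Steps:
t(j, b) = -b/9 - j/9 (t(j, b) = -(j + b)/9 = -(b + j)/9 = -b/9 - j/9)
p = -7068492640 (p = 20768*(-340355) = -7068492640)
t(f(12, 20), 385) + p = (-⅑*385 - ⅑*(-17)) - 7068492640 = (-385/9 + 17/9) - 7068492640 = -368/9 - 7068492640 = -63616434128/9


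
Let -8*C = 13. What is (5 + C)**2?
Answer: 729/64 ≈ 11.391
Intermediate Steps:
C = -13/8 (C = -1/8*13 = -13/8 ≈ -1.6250)
(5 + C)**2 = (5 - 13/8)**2 = (27/8)**2 = 729/64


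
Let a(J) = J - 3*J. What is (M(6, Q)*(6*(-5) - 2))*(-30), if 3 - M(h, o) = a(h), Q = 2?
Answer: 14400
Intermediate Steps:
a(J) = -2*J
M(h, o) = 3 + 2*h (M(h, o) = 3 - (-2)*h = 3 + 2*h)
(M(6, Q)*(6*(-5) - 2))*(-30) = ((3 + 2*6)*(6*(-5) - 2))*(-30) = ((3 + 12)*(-30 - 2))*(-30) = (15*(-32))*(-30) = -480*(-30) = 14400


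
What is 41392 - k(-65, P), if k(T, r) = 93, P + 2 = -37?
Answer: 41299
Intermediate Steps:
P = -39 (P = -2 - 37 = -39)
41392 - k(-65, P) = 41392 - 1*93 = 41392 - 93 = 41299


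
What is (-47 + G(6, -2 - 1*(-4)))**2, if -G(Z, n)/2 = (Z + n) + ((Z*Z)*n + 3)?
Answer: 45369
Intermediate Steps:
G(Z, n) = -6 - 2*Z - 2*n - 2*n*Z**2 (G(Z, n) = -2*((Z + n) + ((Z*Z)*n + 3)) = -2*((Z + n) + (Z**2*n + 3)) = -2*((Z + n) + (n*Z**2 + 3)) = -2*((Z + n) + (3 + n*Z**2)) = -2*(3 + Z + n + n*Z**2) = -6 - 2*Z - 2*n - 2*n*Z**2)
(-47 + G(6, -2 - 1*(-4)))**2 = (-47 + (-6 - 2*6 - 2*(-2 - 1*(-4)) - 2*(-2 - 1*(-4))*6**2))**2 = (-47 + (-6 - 12 - 2*(-2 + 4) - 2*(-2 + 4)*36))**2 = (-47 + (-6 - 12 - 2*2 - 2*2*36))**2 = (-47 + (-6 - 12 - 4 - 144))**2 = (-47 - 166)**2 = (-213)**2 = 45369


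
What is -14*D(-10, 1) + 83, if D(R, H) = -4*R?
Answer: -477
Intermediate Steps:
-14*D(-10, 1) + 83 = -(-56)*(-10) + 83 = -14*40 + 83 = -560 + 83 = -477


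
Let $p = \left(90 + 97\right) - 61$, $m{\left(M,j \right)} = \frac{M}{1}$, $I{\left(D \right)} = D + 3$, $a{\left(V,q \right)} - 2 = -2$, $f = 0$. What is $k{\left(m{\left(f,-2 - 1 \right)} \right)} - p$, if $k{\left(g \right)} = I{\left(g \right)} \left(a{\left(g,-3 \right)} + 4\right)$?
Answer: $-114$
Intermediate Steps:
$a{\left(V,q \right)} = 0$ ($a{\left(V,q \right)} = 2 - 2 = 0$)
$I{\left(D \right)} = 3 + D$
$m{\left(M,j \right)} = M$ ($m{\left(M,j \right)} = M 1 = M$)
$k{\left(g \right)} = 12 + 4 g$ ($k{\left(g \right)} = \left(3 + g\right) \left(0 + 4\right) = \left(3 + g\right) 4 = 12 + 4 g$)
$p = 126$ ($p = 187 - 61 = 126$)
$k{\left(m{\left(f,-2 - 1 \right)} \right)} - p = \left(12 + 4 \cdot 0\right) - 126 = \left(12 + 0\right) - 126 = 12 - 126 = -114$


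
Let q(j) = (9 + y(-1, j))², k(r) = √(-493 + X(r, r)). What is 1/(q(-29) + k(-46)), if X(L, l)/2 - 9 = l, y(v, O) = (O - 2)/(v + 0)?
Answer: 1600/2560567 - 9*I*√7/2560567 ≈ 0.00062486 - 9.2994e-6*I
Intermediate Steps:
y(v, O) = (-2 + O)/v
X(L, l) = 18 + 2*l
k(r) = √(-475 + 2*r) (k(r) = √(-493 + (18 + 2*r)) = √(-475 + 2*r))
q(j) = (11 - j)² (q(j) = (9 + (-2 + j)/(-1))² = (9 - (-2 + j))² = (9 + (2 - j))² = (11 - j)²)
1/(q(-29) + k(-46)) = 1/((11 - 1*(-29))² + √(-475 + 2*(-46))) = 1/((11 + 29)² + √(-475 - 92)) = 1/(40² + √(-567)) = 1/(1600 + 9*I*√7)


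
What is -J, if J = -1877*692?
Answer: 1298884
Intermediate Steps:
J = -1298884
-J = -1*(-1298884) = 1298884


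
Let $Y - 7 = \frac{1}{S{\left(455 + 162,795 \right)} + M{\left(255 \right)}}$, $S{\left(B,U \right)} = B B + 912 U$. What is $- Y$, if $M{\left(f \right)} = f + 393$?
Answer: $- \frac{7744640}{1106377} \approx -7.0$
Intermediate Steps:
$S{\left(B,U \right)} = B^{2} + 912 U$
$M{\left(f \right)} = 393 + f$
$Y = \frac{7744640}{1106377}$ ($Y = 7 + \frac{1}{\left(\left(455 + 162\right)^{2} + 912 \cdot 795\right) + \left(393 + 255\right)} = 7 + \frac{1}{\left(617^{2} + 725040\right) + 648} = 7 + \frac{1}{\left(380689 + 725040\right) + 648} = 7 + \frac{1}{1105729 + 648} = 7 + \frac{1}{1106377} = \frac{7744640}{1106377} \approx 7.0$)
$- Y = \left(-1\right) \frac{7744640}{1106377} = - \frac{7744640}{1106377}$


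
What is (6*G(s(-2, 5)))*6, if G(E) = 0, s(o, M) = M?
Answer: 0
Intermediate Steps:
(6*G(s(-2, 5)))*6 = (6*0)*6 = 0*6 = 0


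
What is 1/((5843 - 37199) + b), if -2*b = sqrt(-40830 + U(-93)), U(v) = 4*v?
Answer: -6968/218490897 + I*sqrt(4578)/655472691 ≈ -3.1892e-5 + 1.0322e-7*I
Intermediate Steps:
b = -3*I*sqrt(4578)/2 (b = -sqrt(-40830 + 4*(-93))/2 = -sqrt(-40830 - 372)/2 = -3*I*sqrt(4578)/2 ≈ -101.49*I)
1/((5843 - 37199) + b) = 1/((5843 - 37199) - 3*I*sqrt(4578)/2) = 1/(-31356 - 3*I*sqrt(4578)/2)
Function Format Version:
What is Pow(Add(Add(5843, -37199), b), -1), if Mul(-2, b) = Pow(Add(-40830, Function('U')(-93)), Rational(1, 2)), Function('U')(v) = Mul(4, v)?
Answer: Add(Rational(-6968, 218490897), Mul(Rational(1, 655472691), I, Pow(4578, Rational(1, 2)))) ≈ Add(-3.1892e-5, Mul(1.0322e-7, I))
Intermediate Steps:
b = Mul(Rational(-3, 2), I, Pow(4578, Rational(1, 2))) (b = Mul(Rational(-1, 2), Pow(Add(-40830, Mul(4, -93)), Rational(1, 2))) = Mul(Rational(-1, 2), Pow(Add(-40830, -372), Rational(1, 2))) = Mul(Rational(-1, 2), Pow(-41202, Rational(1, 2))) = Mul(Rational(-1, 2), Mul(3, I, Pow(4578, Rational(1, 2)))) = Mul(Rational(-3, 2), I, Pow(4578, Rational(1, 2))) ≈ Mul(-101.49, I))
Pow(Add(Add(5843, -37199), b), -1) = Pow(Add(Add(5843, -37199), Mul(Rational(-3, 2), I, Pow(4578, Rational(1, 2)))), -1) = Pow(Add(-31356, Mul(Rational(-3, 2), I, Pow(4578, Rational(1, 2)))), -1)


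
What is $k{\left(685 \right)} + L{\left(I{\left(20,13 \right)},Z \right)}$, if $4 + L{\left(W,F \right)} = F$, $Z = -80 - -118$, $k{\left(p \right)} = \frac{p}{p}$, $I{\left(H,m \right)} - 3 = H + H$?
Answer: $35$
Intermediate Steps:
$I{\left(H,m \right)} = 3 + 2 H$ ($I{\left(H,m \right)} = 3 + \left(H + H\right) = 3 + 2 H$)
$k{\left(p \right)} = 1$
$Z = 38$ ($Z = -80 + 118 = 38$)
$L{\left(W,F \right)} = -4 + F$
$k{\left(685 \right)} + L{\left(I{\left(20,13 \right)},Z \right)} = 1 + \left(-4 + 38\right) = 1 + 34 = 35$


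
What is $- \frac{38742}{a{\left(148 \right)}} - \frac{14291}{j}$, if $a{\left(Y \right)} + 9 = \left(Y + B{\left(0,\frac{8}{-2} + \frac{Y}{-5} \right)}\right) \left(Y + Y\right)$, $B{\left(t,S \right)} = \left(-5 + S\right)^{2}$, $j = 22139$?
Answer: $- \frac{194659352039}{268339712381} \approx -0.72542$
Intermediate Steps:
$a{\left(Y \right)} = -9 + 2 Y \left(Y + \left(-9 - \frac{Y}{5}\right)^{2}\right)$ ($a{\left(Y \right)} = -9 + \left(Y + \left(-5 + \left(\frac{8}{-2} + \frac{Y}{-5}\right)\right)^{2}\right) \left(Y + Y\right) = -9 + \left(Y + \left(-5 + \left(8 \left(- \frac{1}{2}\right) + Y \left(- \frac{1}{5}\right)\right)\right)^{2}\right) 2 Y = -9 + \left(Y + \left(-5 - \left(4 + \frac{Y}{5}\right)\right)^{2}\right) 2 Y = -9 + \left(Y + \left(-9 - \frac{Y}{5}\right)^{2}\right) 2 Y = -9 + 2 Y \left(Y + \left(-9 - \frac{Y}{5}\right)^{2}\right)$)
$- \frac{38742}{a{\left(148 \right)}} - \frac{14291}{j} = - \frac{38742}{-9 + 2 \cdot 148^{2} + \frac{2}{25} \cdot 148 \left(45 + 148\right)^{2}} - \frac{14291}{22139} = - \frac{38742}{-9 + 2 \cdot 21904 + \frac{2}{25} \cdot 148 \cdot 193^{2}} - \frac{14291}{22139} = - \frac{38742}{-9 + 43808 + \frac{2}{25} \cdot 148 \cdot 37249} - \frac{14291}{22139} = - \frac{38742}{-9 + 43808 + \frac{11025704}{25}} - \frac{14291}{22139} = - \frac{38742}{\frac{12120679}{25}} - \frac{14291}{22139} = \left(-38742\right) \frac{25}{12120679} - \frac{14291}{22139} = - \frac{968550}{12120679} - \frac{14291}{22139} = - \frac{194659352039}{268339712381}$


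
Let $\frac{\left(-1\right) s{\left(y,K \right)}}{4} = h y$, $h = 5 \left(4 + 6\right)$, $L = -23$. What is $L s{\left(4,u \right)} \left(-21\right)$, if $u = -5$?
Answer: $-386400$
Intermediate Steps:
$h = 50$ ($h = 5 \cdot 10 = 50$)
$s{\left(y,K \right)} = - 200 y$ ($s{\left(y,K \right)} = - 4 \cdot 50 y = - 200 y$)
$L s{\left(4,u \right)} \left(-21\right) = - 23 \left(\left(-200\right) 4\right) \left(-21\right) = \left(-23\right) \left(-800\right) \left(-21\right) = 18400 \left(-21\right) = -386400$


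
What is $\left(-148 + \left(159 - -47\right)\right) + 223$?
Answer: $281$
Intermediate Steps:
$\left(-148 + \left(159 - -47\right)\right) + 223 = \left(-148 + \left(159 + 47\right)\right) + 223 = \left(-148 + 206\right) + 223 = 58 + 223 = 281$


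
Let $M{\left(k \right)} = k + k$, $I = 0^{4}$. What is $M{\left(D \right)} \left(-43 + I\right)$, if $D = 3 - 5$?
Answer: $172$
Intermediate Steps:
$I = 0$
$D = -2$ ($D = 3 - 5 = -2$)
$M{\left(k \right)} = 2 k$
$M{\left(D \right)} \left(-43 + I\right) = 2 \left(-2\right) \left(-43 + 0\right) = \left(-4\right) \left(-43\right) = 172$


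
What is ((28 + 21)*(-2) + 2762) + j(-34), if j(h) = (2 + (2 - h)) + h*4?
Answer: 2566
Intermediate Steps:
j(h) = 4 + 3*h (j(h) = (4 - h) + 4*h = 4 + 3*h)
((28 + 21)*(-2) + 2762) + j(-34) = ((28 + 21)*(-2) + 2762) + (4 + 3*(-34)) = (49*(-2) + 2762) + (4 - 102) = (-98 + 2762) - 98 = 2664 - 98 = 2566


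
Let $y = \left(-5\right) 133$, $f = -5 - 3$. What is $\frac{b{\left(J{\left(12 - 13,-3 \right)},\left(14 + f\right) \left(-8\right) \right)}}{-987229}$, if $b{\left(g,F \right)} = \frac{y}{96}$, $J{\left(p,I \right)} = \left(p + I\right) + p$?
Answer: $\frac{665}{94773984} \approx 7.0167 \cdot 10^{-6}$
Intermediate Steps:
$f = -8$ ($f = -5 - 3 = -8$)
$y = -665$
$J{\left(p,I \right)} = I + 2 p$ ($J{\left(p,I \right)} = \left(I + p\right) + p = I + 2 p$)
$b{\left(g,F \right)} = - \frac{665}{96}$
$\frac{b{\left(J{\left(12 - 13,-3 \right)},\left(14 + f\right) \left(-8\right) \right)}}{-987229} = - \frac{665}{96 \left(-987229\right)} = \left(- \frac{665}{96}\right) \left(- \frac{1}{987229}\right) = \frac{665}{94773984}$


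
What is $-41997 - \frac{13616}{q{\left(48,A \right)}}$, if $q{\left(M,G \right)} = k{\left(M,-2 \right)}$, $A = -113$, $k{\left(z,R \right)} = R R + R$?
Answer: $-48805$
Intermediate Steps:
$k{\left(z,R \right)} = R + R^{2}$ ($k{\left(z,R \right)} = R^{2} + R = R + R^{2}$)
$q{\left(M,G \right)} = 2$ ($q{\left(M,G \right)} = - 2 \left(1 - 2\right) = \left(-2\right) \left(-1\right) = 2$)
$-41997 - \frac{13616}{q{\left(48,A \right)}} = -41997 - \frac{13616}{2} = -41997 - 6808 = -48805$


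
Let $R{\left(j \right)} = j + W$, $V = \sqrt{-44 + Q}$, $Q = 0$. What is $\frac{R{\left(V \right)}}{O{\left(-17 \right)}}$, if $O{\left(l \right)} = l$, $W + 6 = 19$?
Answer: $- \frac{13}{17} - \frac{2 i \sqrt{11}}{17} \approx -0.76471 - 0.39019 i$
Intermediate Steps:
$W = 13$ ($W = -6 + 19 = 13$)
$V = 2 i \sqrt{11}$ ($V = \sqrt{-44 + 0} = \sqrt{-44} = 2 i \sqrt{11} \approx 6.6332 i$)
$R{\left(j \right)} = 13 + j$ ($R{\left(j \right)} = j + 13 = 13 + j$)
$\frac{R{\left(V \right)}}{O{\left(-17 \right)}} = \frac{13 + 2 i \sqrt{11}}{-17} = \left(13 + 2 i \sqrt{11}\right) \left(- \frac{1}{17}\right) = - \frac{13}{17} - \frac{2 i \sqrt{11}}{17}$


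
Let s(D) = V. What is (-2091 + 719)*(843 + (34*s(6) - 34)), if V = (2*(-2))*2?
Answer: -736764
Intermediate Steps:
V = -8 (V = -4*2 = -8)
s(D) = -8
(-2091 + 719)*(843 + (34*s(6) - 34)) = (-2091 + 719)*(843 + (34*(-8) - 34)) = -1372*(843 + (-272 - 34)) = -1372*(843 - 306) = -1372*537 = -736764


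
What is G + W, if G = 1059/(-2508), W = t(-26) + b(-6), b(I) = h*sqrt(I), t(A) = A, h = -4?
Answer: -22089/836 - 4*I*sqrt(6) ≈ -26.422 - 9.798*I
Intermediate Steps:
b(I) = -4*sqrt(I)
W = -26 - 4*I*sqrt(6) ≈ -26.0 - 9.798*I
G = -353/836 (G = 1059*(-1/2508) = -353/836 ≈ -0.42225)
G + W = -353/836 + (-26 - 4*I*sqrt(6)) = -22089/836 - 4*I*sqrt(6)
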